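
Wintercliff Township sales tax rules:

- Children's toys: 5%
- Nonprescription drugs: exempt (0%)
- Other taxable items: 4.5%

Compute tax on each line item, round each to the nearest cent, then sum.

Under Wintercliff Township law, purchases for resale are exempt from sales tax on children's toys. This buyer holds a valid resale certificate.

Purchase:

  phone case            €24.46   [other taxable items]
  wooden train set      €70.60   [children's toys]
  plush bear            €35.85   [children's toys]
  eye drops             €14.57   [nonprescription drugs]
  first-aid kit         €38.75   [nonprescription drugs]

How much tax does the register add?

Phone case €24.46: other taxable items → 4.5% → €1.10
Wooden train set €70.60: children's toys, buyer-exempt → 0% → €0.00
Plush bear €35.85: children's toys, buyer-exempt → 0% → €0.00
Eye drops €14.57: nonprescription drugs → 0% → €0.00
First-aid kit €38.75: nonprescription drugs → 0% → €0.00
Total tax = €1.10

€1.10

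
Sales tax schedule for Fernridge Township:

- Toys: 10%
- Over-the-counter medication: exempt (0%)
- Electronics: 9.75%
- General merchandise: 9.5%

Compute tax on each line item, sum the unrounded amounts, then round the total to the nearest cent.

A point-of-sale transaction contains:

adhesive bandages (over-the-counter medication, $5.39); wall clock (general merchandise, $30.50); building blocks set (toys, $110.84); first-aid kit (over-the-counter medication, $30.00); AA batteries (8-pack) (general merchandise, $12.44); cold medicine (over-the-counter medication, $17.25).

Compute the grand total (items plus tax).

$221.58

Adhesive bandages $5.39: over-the-counter medication → 0% → $0.00
Wall clock $30.50: general merchandise → 9.5% → $2.8975
Building blocks set $110.84: toys → 10% → $11.084
First-aid kit $30.00: over-the-counter medication → 0% → $0.00
AA batteries (8-pack) $12.44: general merchandise → 9.5% → $1.1818
Cold medicine $17.25: over-the-counter medication → 0% → $0.00
Subtotal = $206.42; unrounded tax = $15.1633 → $15.16; total due = $221.58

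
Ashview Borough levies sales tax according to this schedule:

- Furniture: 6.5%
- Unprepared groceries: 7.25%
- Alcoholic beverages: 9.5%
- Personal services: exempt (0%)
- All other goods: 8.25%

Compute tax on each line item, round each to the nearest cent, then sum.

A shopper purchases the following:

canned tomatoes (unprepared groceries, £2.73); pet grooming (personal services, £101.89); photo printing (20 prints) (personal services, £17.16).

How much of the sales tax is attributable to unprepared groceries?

Canned tomatoes £2.73: unprepared groceries → 7.25% → £0.20
Tax on unprepared groceries = £0.20

£0.20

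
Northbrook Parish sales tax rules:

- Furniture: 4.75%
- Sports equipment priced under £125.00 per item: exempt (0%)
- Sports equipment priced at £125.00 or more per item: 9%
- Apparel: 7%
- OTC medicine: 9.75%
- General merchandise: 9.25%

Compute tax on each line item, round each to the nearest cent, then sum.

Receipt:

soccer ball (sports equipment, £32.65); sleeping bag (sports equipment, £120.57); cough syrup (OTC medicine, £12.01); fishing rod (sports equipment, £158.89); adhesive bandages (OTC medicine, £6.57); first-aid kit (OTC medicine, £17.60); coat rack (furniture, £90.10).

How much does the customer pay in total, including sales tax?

£460.50

Soccer ball £32.65: sports equipment, under £125.00 → 0% → £0.00
Sleeping bag £120.57: sports equipment, under £125.00 → 0% → £0.00
Cough syrup £12.01: OTC medicine → 9.75% → £1.17
Fishing rod £158.89: sports equipment, £125.00 or more → 9% → £14.30
Adhesive bandages £6.57: OTC medicine → 9.75% → £0.64
First-aid kit £17.60: OTC medicine → 9.75% → £1.72
Coat rack £90.10: furniture → 4.75% → £4.28
Subtotal = £438.39; tax = £22.11; total due = £460.50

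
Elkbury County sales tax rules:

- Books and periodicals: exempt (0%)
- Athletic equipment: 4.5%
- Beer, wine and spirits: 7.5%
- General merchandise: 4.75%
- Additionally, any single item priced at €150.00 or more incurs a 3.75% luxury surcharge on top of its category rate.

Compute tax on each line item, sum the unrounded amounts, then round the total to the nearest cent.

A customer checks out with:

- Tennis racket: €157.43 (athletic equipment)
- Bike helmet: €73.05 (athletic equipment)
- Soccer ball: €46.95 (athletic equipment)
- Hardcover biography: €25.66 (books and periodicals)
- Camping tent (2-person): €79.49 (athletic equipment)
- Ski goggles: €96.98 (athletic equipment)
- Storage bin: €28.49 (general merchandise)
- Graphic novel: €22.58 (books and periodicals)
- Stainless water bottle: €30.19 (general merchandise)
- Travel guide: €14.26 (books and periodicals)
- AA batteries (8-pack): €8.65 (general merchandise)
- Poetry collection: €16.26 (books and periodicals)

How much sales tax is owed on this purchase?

€29.53

Tennis racket €157.43: athletic equipment → 4.5% + 3.75% surcharge = 8.25% → €12.987975
Bike helmet €73.05: athletic equipment → 4.5% → €3.28725
Soccer ball €46.95: athletic equipment → 4.5% → €2.11275
Hardcover biography €25.66: books and periodicals → 0% → €0.00
Camping tent (2-person) €79.49: athletic equipment → 4.5% → €3.57705
Ski goggles €96.98: athletic equipment → 4.5% → €4.3641
Storage bin €28.49: general merchandise → 4.75% → €1.353275
Graphic novel €22.58: books and periodicals → 0% → €0.00
Stainless water bottle €30.19: general merchandise → 4.75% → €1.434025
Travel guide €14.26: books and periodicals → 0% → €0.00
AA batteries (8-pack) €8.65: general merchandise → 4.75% → €0.410875
Poetry collection €16.26: books and periodicals → 0% → €0.00
Unrounded tax sum = €29.5273 → €29.53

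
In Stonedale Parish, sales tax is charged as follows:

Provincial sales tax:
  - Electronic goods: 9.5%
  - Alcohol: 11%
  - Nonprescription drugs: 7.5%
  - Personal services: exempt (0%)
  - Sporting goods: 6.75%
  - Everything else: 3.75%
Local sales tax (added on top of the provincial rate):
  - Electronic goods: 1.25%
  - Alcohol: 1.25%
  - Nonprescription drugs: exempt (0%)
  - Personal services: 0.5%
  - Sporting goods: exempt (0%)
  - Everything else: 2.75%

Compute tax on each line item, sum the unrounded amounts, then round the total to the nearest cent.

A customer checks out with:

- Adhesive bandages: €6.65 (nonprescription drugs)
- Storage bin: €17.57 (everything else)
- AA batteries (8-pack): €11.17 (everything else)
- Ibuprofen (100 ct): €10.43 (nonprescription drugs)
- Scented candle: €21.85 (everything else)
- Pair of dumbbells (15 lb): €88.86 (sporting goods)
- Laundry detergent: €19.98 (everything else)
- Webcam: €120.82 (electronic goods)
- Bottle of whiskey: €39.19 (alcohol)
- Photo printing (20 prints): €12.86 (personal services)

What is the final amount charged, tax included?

€379.10

Adhesive bandages €6.65: nonprescription drugs → 7.5% + 0% local = 7.5% → €0.49875
Storage bin €17.57: everything else → 3.75% + 2.75% local = 6.5% → €1.14205
AA batteries (8-pack) €11.17: everything else → 3.75% + 2.75% local = 6.5% → €0.72605
Ibuprofen (100 ct) €10.43: nonprescription drugs → 7.5% + 0% local = 7.5% → €0.78225
Scented candle €21.85: everything else → 3.75% + 2.75% local = 6.5% → €1.42025
Pair of dumbbells (15 lb) €88.86: sporting goods → 6.75% + 0% local = 6.75% → €5.99805
Laundry detergent €19.98: everything else → 3.75% + 2.75% local = 6.5% → €1.2987
Webcam €120.82: electronic goods → 9.5% + 1.25% local = 10.75% → €12.98815
Bottle of whiskey €39.19: alcohol → 11% + 1.25% local = 12.25% → €4.800775
Photo printing (20 prints) €12.86: personal services → 0% + 0.5% local = 0.5% → €0.0643
Subtotal = €349.38; unrounded tax = €29.719325 → €29.72; total due = €379.10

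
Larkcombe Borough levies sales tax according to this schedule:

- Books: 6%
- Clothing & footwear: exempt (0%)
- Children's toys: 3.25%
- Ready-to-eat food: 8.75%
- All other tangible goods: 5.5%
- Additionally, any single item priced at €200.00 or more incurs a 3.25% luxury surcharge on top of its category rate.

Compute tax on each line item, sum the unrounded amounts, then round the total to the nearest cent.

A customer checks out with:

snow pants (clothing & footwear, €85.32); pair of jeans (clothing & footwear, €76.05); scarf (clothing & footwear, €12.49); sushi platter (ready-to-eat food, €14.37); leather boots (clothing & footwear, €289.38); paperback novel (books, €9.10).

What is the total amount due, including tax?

Snow pants €85.32: clothing & footwear → 0% → €0.00
Pair of jeans €76.05: clothing & footwear → 0% → €0.00
Scarf €12.49: clothing & footwear → 0% → €0.00
Sushi platter €14.37: ready-to-eat food → 8.75% → €1.257375
Leather boots €289.38: clothing & footwear → 0% + 3.25% surcharge = 3.25% → €9.40485
Paperback novel €9.10: books → 6% → €0.546
Subtotal = €486.71; unrounded tax = €11.208225 → €11.21; total due = €497.92

€497.92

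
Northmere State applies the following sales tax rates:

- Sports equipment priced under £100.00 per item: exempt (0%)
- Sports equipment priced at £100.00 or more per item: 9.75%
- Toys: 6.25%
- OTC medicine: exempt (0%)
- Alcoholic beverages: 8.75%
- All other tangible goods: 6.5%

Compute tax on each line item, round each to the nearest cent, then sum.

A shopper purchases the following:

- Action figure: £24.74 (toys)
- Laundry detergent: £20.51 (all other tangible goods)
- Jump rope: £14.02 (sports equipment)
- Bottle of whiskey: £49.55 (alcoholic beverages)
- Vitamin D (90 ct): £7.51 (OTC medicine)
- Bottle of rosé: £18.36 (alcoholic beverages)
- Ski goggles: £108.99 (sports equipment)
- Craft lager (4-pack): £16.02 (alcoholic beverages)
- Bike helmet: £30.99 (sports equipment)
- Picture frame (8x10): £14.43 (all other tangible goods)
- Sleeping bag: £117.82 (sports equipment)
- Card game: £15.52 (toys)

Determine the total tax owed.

£34.26

Action figure £24.74: toys → 6.25% → £1.55
Laundry detergent £20.51: all other tangible goods → 6.5% → £1.33
Jump rope £14.02: sports equipment, under £100.00 → 0% → £0.00
Bottle of whiskey £49.55: alcoholic beverages → 8.75% → £4.34
Vitamin D (90 ct) £7.51: OTC medicine → 0% → £0.00
Bottle of rosé £18.36: alcoholic beverages → 8.75% → £1.61
Ski goggles £108.99: sports equipment, £100.00 or more → 9.75% → £10.63
Craft lager (4-pack) £16.02: alcoholic beverages → 8.75% → £1.40
Bike helmet £30.99: sports equipment, under £100.00 → 0% → £0.00
Picture frame (8x10) £14.43: all other tangible goods → 6.5% → £0.94
Sleeping bag £117.82: sports equipment, £100.00 or more → 9.75% → £11.49
Card game £15.52: toys → 6.25% → £0.97
Total tax = £1.55 + £1.33 + £4.34 + £1.61 + £10.63 + £1.40 + £0.94 + £11.49 + £0.97 = £34.26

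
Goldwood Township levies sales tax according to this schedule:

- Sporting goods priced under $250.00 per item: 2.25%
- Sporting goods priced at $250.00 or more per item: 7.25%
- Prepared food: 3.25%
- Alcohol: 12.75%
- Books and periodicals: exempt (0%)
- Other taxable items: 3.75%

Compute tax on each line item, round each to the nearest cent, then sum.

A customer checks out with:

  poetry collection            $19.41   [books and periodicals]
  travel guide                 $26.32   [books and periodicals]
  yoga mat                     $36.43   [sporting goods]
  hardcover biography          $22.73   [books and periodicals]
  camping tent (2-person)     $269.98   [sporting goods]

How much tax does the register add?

$20.39

Poetry collection $19.41: books and periodicals → 0% → $0.00
Travel guide $26.32: books and periodicals → 0% → $0.00
Yoga mat $36.43: sporting goods, under $250.00 → 2.25% → $0.82
Hardcover biography $22.73: books and periodicals → 0% → $0.00
Camping tent (2-person) $269.98: sporting goods, $250.00 or more → 7.25% → $19.57
Total tax = $0.82 + $19.57 = $20.39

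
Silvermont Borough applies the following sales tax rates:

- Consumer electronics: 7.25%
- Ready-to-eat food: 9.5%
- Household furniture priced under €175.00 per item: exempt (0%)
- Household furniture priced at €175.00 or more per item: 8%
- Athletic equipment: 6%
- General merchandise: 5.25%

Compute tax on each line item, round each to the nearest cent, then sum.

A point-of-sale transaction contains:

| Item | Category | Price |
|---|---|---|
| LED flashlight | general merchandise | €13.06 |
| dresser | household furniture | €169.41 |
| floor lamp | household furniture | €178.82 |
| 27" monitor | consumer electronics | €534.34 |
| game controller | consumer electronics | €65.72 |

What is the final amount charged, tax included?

€1019.85

LED flashlight €13.06: general merchandise → 5.25% → €0.69
Dresser €169.41: household furniture, under €175.00 → 0% → €0.00
Floor lamp €178.82: household furniture, €175.00 or more → 8% → €14.31
27" monitor €534.34: consumer electronics → 7.25% → €38.74
Game controller €65.72: consumer electronics → 7.25% → €4.76
Subtotal = €961.35; tax = €58.50; total due = €1019.85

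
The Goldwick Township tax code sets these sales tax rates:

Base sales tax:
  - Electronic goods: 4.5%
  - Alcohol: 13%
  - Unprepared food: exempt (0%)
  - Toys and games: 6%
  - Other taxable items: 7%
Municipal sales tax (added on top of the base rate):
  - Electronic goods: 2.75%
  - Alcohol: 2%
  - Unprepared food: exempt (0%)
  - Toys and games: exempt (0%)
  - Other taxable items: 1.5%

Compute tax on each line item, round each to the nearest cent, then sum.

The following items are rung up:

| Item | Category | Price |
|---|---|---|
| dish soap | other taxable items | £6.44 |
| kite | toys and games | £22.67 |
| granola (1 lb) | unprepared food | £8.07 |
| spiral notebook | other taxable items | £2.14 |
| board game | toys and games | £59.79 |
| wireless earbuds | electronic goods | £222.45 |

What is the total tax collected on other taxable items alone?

Dish soap £6.44: other taxable items → 7% + 1.5% municipal = 8.5% → £0.55
Spiral notebook £2.14: other taxable items → 7% + 1.5% municipal = 8.5% → £0.18
Tax on other taxable items = £0.55 + £0.18 = £0.73

£0.73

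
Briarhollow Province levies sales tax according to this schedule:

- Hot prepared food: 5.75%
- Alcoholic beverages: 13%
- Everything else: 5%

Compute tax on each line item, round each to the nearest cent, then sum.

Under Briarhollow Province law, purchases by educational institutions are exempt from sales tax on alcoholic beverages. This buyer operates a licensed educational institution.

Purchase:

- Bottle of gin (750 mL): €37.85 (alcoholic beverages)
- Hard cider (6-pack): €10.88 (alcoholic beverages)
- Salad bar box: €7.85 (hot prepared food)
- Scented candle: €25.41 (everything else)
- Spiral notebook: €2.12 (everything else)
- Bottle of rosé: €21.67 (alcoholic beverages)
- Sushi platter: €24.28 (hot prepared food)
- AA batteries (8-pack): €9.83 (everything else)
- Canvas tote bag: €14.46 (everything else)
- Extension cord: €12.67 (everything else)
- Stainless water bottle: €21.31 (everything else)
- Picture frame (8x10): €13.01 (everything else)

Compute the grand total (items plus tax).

€208.13

Bottle of gin (750 mL) €37.85: alcoholic beverages, buyer-exempt → 0% → €0.00
Hard cider (6-pack) €10.88: alcoholic beverages, buyer-exempt → 0% → €0.00
Salad bar box €7.85: hot prepared food → 5.75% → €0.45
Scented candle €25.41: everything else → 5% → €1.27
Spiral notebook €2.12: everything else → 5% → €0.11
Bottle of rosé €21.67: alcoholic beverages, buyer-exempt → 0% → €0.00
Sushi platter €24.28: hot prepared food → 5.75% → €1.40
AA batteries (8-pack) €9.83: everything else → 5% → €0.49
Canvas tote bag €14.46: everything else → 5% → €0.72
Extension cord €12.67: everything else → 5% → €0.63
Stainless water bottle €21.31: everything else → 5% → €1.07
Picture frame (8x10) €13.01: everything else → 5% → €0.65
Subtotal = €201.34; tax = €6.79; total due = €208.13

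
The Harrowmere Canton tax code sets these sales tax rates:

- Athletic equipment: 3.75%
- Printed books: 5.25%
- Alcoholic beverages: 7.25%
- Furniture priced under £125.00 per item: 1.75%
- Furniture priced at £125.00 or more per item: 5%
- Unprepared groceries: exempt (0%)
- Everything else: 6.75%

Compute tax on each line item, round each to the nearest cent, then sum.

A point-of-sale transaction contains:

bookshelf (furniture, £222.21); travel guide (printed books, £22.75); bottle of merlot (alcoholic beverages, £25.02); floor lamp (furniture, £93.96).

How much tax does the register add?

Bookshelf £222.21: furniture, £125.00 or more → 5% → £11.11
Travel guide £22.75: printed books → 5.25% → £1.19
Bottle of merlot £25.02: alcoholic beverages → 7.25% → £1.81
Floor lamp £93.96: furniture, under £125.00 → 1.75% → £1.64
Total tax = £11.11 + £1.19 + £1.81 + £1.64 = £15.75

£15.75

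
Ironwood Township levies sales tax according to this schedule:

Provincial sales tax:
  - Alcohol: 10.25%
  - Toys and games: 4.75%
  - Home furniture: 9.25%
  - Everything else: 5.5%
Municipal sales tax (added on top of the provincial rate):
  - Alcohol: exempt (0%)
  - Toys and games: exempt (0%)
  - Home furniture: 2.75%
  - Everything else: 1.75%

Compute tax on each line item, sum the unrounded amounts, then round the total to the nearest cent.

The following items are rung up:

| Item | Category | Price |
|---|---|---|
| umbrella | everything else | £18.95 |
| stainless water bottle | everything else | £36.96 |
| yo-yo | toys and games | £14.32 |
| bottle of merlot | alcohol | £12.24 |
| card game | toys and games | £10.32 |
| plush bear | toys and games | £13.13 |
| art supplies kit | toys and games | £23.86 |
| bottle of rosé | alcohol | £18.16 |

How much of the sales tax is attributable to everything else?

Umbrella £18.95: everything else → 5.5% + 1.75% municipal = 7.25% → £1.373875
Stainless water bottle £36.96: everything else → 5.5% + 1.75% municipal = 7.25% → £2.6796
Tax on everything else: unrounded sum = £4.053475 → £4.05

£4.05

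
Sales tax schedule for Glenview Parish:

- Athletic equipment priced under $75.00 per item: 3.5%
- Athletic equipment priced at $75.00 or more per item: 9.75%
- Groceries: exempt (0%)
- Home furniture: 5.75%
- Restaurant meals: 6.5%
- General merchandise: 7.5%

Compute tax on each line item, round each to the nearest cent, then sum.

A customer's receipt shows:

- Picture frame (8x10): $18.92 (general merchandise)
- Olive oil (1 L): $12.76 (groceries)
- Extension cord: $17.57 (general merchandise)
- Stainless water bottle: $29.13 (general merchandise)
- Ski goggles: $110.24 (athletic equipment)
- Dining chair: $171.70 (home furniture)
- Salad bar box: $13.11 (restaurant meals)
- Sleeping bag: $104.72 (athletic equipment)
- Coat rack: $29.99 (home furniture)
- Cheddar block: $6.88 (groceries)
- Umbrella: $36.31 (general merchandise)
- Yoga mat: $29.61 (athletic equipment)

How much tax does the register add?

$42.08

Picture frame (8x10) $18.92: general merchandise → 7.5% → $1.42
Olive oil (1 L) $12.76: groceries → 0% → $0.00
Extension cord $17.57: general merchandise → 7.5% → $1.32
Stainless water bottle $29.13: general merchandise → 7.5% → $2.18
Ski goggles $110.24: athletic equipment, $75.00 or more → 9.75% → $10.75
Dining chair $171.70: home furniture → 5.75% → $9.87
Salad bar box $13.11: restaurant meals → 6.5% → $0.85
Sleeping bag $104.72: athletic equipment, $75.00 or more → 9.75% → $10.21
Coat rack $29.99: home furniture → 5.75% → $1.72
Cheddar block $6.88: groceries → 0% → $0.00
Umbrella $36.31: general merchandise → 7.5% → $2.72
Yoga mat $29.61: athletic equipment, under $75.00 → 3.5% → $1.04
Total tax = $1.42 + $1.32 + $2.18 + $10.75 + $9.87 + $0.85 + $10.21 + $1.72 + $2.72 + $1.04 = $42.08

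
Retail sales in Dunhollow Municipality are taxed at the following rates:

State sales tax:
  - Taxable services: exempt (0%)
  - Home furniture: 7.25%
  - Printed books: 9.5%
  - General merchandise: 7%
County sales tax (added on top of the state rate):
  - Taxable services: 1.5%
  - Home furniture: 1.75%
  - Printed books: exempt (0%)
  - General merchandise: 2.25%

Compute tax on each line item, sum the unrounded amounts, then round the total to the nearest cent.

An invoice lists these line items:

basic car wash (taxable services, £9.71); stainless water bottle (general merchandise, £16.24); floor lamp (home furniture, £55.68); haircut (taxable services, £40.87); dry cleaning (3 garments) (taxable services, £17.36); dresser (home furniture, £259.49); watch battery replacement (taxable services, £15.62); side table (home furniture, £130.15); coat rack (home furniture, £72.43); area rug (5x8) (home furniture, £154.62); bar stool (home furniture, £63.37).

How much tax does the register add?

Basic car wash £9.71: taxable services → 0% + 1.5% county = 1.5% → £0.14565
Stainless water bottle £16.24: general merchandise → 7% + 2.25% county = 9.25% → £1.5022
Floor lamp £55.68: home furniture → 7.25% + 1.75% county = 9% → £5.0112
Haircut £40.87: taxable services → 0% + 1.5% county = 1.5% → £0.61305
Dry cleaning (3 garments) £17.36: taxable services → 0% + 1.5% county = 1.5% → £0.2604
Dresser £259.49: home furniture → 7.25% + 1.75% county = 9% → £23.3541
Watch battery replacement £15.62: taxable services → 0% + 1.5% county = 1.5% → £0.2343
Side table £130.15: home furniture → 7.25% + 1.75% county = 9% → £11.7135
Coat rack £72.43: home furniture → 7.25% + 1.75% county = 9% → £6.5187
Area rug (5x8) £154.62: home furniture → 7.25% + 1.75% county = 9% → £13.9158
Bar stool £63.37: home furniture → 7.25% + 1.75% county = 9% → £5.7033
Unrounded tax sum = £68.9722 → £68.97

£68.97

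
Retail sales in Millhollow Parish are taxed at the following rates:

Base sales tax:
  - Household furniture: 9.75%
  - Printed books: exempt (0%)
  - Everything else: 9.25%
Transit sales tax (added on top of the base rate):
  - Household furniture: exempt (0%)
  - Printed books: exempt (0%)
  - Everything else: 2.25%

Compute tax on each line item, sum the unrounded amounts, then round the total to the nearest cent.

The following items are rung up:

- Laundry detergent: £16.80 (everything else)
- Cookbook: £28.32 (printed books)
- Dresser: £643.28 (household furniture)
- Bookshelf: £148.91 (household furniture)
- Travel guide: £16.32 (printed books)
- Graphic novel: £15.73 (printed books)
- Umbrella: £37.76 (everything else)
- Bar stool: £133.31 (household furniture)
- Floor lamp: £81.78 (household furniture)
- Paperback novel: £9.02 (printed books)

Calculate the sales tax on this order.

£104.48

Laundry detergent £16.80: everything else → 9.25% + 2.25% transit = 11.5% → £1.932
Cookbook £28.32: printed books → 0% + 0% transit = 0% → £0.00
Dresser £643.28: household furniture → 9.75% + 0% transit = 9.75% → £62.7198
Bookshelf £148.91: household furniture → 9.75% + 0% transit = 9.75% → £14.518725
Travel guide £16.32: printed books → 0% + 0% transit = 0% → £0.00
Graphic novel £15.73: printed books → 0% + 0% transit = 0% → £0.00
Umbrella £37.76: everything else → 9.25% + 2.25% transit = 11.5% → £4.3424
Bar stool £133.31: household furniture → 9.75% + 0% transit = 9.75% → £12.997725
Floor lamp £81.78: household furniture → 9.75% + 0% transit = 9.75% → £7.97355
Paperback novel £9.02: printed books → 0% + 0% transit = 0% → £0.00
Unrounded tax sum = £104.4842 → £104.48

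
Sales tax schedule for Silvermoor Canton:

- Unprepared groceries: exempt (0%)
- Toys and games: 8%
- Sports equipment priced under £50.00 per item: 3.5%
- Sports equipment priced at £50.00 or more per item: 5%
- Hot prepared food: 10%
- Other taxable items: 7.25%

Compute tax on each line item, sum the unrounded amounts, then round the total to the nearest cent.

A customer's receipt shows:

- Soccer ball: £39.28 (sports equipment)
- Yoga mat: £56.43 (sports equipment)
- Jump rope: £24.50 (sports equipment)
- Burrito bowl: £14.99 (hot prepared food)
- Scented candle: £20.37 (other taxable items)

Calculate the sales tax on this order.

£8.03

Soccer ball £39.28: sports equipment, under £50.00 → 3.5% → £1.3748
Yoga mat £56.43: sports equipment, £50.00 or more → 5% → £2.8215
Jump rope £24.50: sports equipment, under £50.00 → 3.5% → £0.8575
Burrito bowl £14.99: hot prepared food → 10% → £1.499
Scented candle £20.37: other taxable items → 7.25% → £1.476825
Unrounded tax sum = £8.029625 → £8.03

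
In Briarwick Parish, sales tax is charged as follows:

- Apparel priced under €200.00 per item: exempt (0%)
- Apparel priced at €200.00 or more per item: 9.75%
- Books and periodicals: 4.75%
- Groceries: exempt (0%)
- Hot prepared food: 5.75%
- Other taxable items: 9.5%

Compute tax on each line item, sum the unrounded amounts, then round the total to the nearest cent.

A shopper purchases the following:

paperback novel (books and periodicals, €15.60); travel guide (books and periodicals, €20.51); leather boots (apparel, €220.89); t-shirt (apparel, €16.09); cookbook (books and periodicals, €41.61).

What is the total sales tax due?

€25.23

Paperback novel €15.60: books and periodicals → 4.75% → €0.741
Travel guide €20.51: books and periodicals → 4.75% → €0.974225
Leather boots €220.89: apparel, €200.00 or more → 9.75% → €21.536775
T-shirt €16.09: apparel, under €200.00 → 0% → €0.00
Cookbook €41.61: books and periodicals → 4.75% → €1.976475
Unrounded tax sum = €25.228475 → €25.23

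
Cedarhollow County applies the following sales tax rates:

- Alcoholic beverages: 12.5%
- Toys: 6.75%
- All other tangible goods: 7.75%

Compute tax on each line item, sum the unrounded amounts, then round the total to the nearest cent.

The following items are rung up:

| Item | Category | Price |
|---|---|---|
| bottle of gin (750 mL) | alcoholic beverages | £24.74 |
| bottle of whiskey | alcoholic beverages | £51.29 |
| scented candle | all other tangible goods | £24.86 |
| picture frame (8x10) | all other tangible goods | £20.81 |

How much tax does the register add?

Bottle of gin (750 mL) £24.74: alcoholic beverages → 12.5% → £3.0925
Bottle of whiskey £51.29: alcoholic beverages → 12.5% → £6.41125
Scented candle £24.86: all other tangible goods → 7.75% → £1.92665
Picture frame (8x10) £20.81: all other tangible goods → 7.75% → £1.612775
Unrounded tax sum = £13.043175 → £13.04

£13.04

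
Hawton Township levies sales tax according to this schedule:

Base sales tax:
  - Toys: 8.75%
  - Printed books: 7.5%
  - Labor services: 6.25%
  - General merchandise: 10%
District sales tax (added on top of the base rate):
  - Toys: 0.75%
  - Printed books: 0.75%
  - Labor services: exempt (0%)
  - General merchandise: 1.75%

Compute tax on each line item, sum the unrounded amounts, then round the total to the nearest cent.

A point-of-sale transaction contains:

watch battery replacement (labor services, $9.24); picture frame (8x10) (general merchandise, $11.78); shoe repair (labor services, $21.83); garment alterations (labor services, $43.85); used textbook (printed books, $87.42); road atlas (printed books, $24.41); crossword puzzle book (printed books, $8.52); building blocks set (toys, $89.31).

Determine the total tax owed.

Watch battery replacement $9.24: labor services → 6.25% + 0% district = 6.25% → $0.5775
Picture frame (8x10) $11.78: general merchandise → 10% + 1.75% district = 11.75% → $1.38415
Shoe repair $21.83: labor services → 6.25% + 0% district = 6.25% → $1.364375
Garment alterations $43.85: labor services → 6.25% + 0% district = 6.25% → $2.740625
Used textbook $87.42: printed books → 7.5% + 0.75% district = 8.25% → $7.21215
Road atlas $24.41: printed books → 7.5% + 0.75% district = 8.25% → $2.013825
Crossword puzzle book $8.52: printed books → 7.5% + 0.75% district = 8.25% → $0.7029
Building blocks set $89.31: toys → 8.75% + 0.75% district = 9.5% → $8.48445
Unrounded tax sum = $24.479975 → $24.48

$24.48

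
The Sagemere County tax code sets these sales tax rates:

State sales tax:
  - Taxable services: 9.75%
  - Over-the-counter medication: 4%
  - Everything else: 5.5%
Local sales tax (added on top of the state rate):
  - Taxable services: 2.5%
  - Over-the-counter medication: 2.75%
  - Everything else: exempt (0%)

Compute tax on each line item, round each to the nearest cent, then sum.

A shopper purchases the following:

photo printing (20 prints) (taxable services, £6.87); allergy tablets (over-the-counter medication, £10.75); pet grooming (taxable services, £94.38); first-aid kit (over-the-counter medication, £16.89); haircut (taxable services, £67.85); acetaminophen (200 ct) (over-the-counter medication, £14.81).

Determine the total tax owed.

£23.58

Photo printing (20 prints) £6.87: taxable services → 9.75% + 2.5% local = 12.25% → £0.84
Allergy tablets £10.75: over-the-counter medication → 4% + 2.75% local = 6.75% → £0.73
Pet grooming £94.38: taxable services → 9.75% + 2.5% local = 12.25% → £11.56
First-aid kit £16.89: over-the-counter medication → 4% + 2.75% local = 6.75% → £1.14
Haircut £67.85: taxable services → 9.75% + 2.5% local = 12.25% → £8.31
Acetaminophen (200 ct) £14.81: over-the-counter medication → 4% + 2.75% local = 6.75% → £1.00
Total tax = £0.84 + £0.73 + £11.56 + £1.14 + £8.31 + £1.00 = £23.58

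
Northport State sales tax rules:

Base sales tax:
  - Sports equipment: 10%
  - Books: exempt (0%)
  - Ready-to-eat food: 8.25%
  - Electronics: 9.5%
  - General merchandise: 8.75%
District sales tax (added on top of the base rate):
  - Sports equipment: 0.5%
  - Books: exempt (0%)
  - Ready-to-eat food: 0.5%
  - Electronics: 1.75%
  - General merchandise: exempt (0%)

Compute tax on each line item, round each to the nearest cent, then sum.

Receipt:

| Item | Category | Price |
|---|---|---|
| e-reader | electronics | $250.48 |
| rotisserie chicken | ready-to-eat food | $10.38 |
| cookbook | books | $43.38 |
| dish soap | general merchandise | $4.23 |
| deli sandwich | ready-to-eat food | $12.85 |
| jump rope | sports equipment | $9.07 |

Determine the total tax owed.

E-reader $250.48: electronics → 9.5% + 1.75% district = 11.25% → $28.18
Rotisserie chicken $10.38: ready-to-eat food → 8.25% + 0.5% district = 8.75% → $0.91
Cookbook $43.38: books → 0% + 0% district = 0% → $0.00
Dish soap $4.23: general merchandise → 8.75% + 0% district = 8.75% → $0.37
Deli sandwich $12.85: ready-to-eat food → 8.25% + 0.5% district = 8.75% → $1.12
Jump rope $9.07: sports equipment → 10% + 0.5% district = 10.5% → $0.95
Total tax = $28.18 + $0.91 + $0.37 + $1.12 + $0.95 = $31.53

$31.53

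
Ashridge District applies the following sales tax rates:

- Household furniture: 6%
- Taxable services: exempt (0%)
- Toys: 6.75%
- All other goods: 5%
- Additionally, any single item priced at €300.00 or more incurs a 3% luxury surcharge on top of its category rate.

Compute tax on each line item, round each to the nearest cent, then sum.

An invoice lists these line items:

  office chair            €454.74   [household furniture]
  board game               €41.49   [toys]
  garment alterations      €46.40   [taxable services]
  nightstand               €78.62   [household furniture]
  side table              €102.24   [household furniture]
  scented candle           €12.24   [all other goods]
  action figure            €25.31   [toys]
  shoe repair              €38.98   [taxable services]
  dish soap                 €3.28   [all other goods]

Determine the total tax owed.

€57.06

Office chair €454.74: household furniture → 6% + 3% surcharge = 9% → €40.93
Board game €41.49: toys → 6.75% → €2.80
Garment alterations €46.40: taxable services → 0% → €0.00
Nightstand €78.62: household furniture → 6% → €4.72
Side table €102.24: household furniture → 6% → €6.13
Scented candle €12.24: all other goods → 5% → €0.61
Action figure €25.31: toys → 6.75% → €1.71
Shoe repair €38.98: taxable services → 0% → €0.00
Dish soap €3.28: all other goods → 5% → €0.16
Total tax = €40.93 + €2.80 + €4.72 + €6.13 + €0.61 + €1.71 + €0.16 = €57.06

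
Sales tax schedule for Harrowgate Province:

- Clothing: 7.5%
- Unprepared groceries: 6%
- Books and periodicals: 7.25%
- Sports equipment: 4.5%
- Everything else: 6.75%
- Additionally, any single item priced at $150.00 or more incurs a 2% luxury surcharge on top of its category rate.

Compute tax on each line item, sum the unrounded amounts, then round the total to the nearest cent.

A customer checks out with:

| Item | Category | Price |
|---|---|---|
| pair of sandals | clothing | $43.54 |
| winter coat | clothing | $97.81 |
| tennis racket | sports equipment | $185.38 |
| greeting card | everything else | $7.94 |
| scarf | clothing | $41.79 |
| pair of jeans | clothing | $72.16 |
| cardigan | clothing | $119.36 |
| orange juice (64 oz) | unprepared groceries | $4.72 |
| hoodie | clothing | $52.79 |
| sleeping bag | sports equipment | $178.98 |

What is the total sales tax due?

$56.56

Pair of sandals $43.54: clothing → 7.5% → $3.2655
Winter coat $97.81: clothing → 7.5% → $7.33575
Tennis racket $185.38: sports equipment → 4.5% + 2% surcharge = 6.5% → $12.0497
Greeting card $7.94: everything else → 6.75% → $0.53595
Scarf $41.79: clothing → 7.5% → $3.13425
Pair of jeans $72.16: clothing → 7.5% → $5.412
Cardigan $119.36: clothing → 7.5% → $8.952
Orange juice (64 oz) $4.72: unprepared groceries → 6% → $0.2832
Hoodie $52.79: clothing → 7.5% → $3.95925
Sleeping bag $178.98: sports equipment → 4.5% + 2% surcharge = 6.5% → $11.6337
Unrounded tax sum = $56.5613 → $56.56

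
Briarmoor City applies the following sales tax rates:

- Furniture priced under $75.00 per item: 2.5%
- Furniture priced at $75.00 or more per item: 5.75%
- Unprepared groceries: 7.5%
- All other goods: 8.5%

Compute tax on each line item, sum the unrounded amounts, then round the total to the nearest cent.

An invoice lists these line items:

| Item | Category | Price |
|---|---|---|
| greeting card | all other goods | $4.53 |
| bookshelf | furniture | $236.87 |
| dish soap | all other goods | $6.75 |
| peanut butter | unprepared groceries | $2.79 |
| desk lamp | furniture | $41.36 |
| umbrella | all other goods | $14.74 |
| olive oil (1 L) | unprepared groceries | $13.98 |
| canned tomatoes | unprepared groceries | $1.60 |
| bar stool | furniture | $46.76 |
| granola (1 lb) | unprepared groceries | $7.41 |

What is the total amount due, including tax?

$396.76

Greeting card $4.53: all other goods → 8.5% → $0.38505
Bookshelf $236.87: furniture, $75.00 or more → 5.75% → $13.620025
Dish soap $6.75: all other goods → 8.5% → $0.57375
Peanut butter $2.79: unprepared groceries → 7.5% → $0.20925
Desk lamp $41.36: furniture, under $75.00 → 2.5% → $1.034
Umbrella $14.74: all other goods → 8.5% → $1.2529
Olive oil (1 L) $13.98: unprepared groceries → 7.5% → $1.0485
Canned tomatoes $1.60: unprepared groceries → 7.5% → $0.12
Bar stool $46.76: furniture, under $75.00 → 2.5% → $1.169
Granola (1 lb) $7.41: unprepared groceries → 7.5% → $0.55575
Subtotal = $376.79; unrounded tax = $19.968225 → $19.97; total due = $396.76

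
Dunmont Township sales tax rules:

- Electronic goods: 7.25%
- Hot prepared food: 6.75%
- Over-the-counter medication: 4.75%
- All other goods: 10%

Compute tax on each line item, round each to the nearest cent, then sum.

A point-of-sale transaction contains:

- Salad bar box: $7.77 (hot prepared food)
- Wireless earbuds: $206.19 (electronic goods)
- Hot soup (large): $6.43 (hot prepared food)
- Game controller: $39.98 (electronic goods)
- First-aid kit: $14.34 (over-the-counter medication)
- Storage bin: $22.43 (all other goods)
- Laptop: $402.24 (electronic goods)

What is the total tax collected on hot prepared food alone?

Salad bar box $7.77: hot prepared food → 6.75% → $0.52
Hot soup (large) $6.43: hot prepared food → 6.75% → $0.43
Tax on hot prepared food = $0.52 + $0.43 = $0.95

$0.95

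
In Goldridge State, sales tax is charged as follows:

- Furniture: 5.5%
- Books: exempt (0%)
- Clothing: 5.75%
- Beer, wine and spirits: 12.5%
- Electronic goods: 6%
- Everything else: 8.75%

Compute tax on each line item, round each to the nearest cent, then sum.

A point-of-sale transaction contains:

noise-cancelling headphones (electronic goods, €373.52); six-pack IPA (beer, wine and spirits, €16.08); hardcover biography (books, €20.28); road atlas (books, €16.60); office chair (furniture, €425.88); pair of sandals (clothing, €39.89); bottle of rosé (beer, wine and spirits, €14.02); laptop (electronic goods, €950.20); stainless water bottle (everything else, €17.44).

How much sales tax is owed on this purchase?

Noise-cancelling headphones €373.52: electronic goods → 6% → €22.41
Six-pack IPA €16.08: beer, wine and spirits → 12.5% → €2.01
Hardcover biography €20.28: books → 0% → €0.00
Road atlas €16.60: books → 0% → €0.00
Office chair €425.88: furniture → 5.5% → €23.42
Pair of sandals €39.89: clothing → 5.75% → €2.29
Bottle of rosé €14.02: beer, wine and spirits → 12.5% → €1.75
Laptop €950.20: electronic goods → 6% → €57.01
Stainless water bottle €17.44: everything else → 8.75% → €1.53
Total tax = €22.41 + €2.01 + €23.42 + €2.29 + €1.75 + €57.01 + €1.53 = €110.42

€110.42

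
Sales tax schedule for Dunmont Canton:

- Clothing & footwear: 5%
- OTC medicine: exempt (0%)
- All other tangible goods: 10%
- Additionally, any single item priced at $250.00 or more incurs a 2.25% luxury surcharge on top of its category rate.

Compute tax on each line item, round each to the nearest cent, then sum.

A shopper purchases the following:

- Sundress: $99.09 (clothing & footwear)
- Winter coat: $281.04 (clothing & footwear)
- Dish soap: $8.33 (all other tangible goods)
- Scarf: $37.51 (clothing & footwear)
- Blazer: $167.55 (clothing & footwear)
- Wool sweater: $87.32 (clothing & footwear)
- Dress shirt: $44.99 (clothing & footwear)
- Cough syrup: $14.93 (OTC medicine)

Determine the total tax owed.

$43.04

Sundress $99.09: clothing & footwear → 5% → $4.95
Winter coat $281.04: clothing & footwear → 5% + 2.25% surcharge = 7.25% → $20.38
Dish soap $8.33: all other tangible goods → 10% → $0.83
Scarf $37.51: clothing & footwear → 5% → $1.88
Blazer $167.55: clothing & footwear → 5% → $8.38
Wool sweater $87.32: clothing & footwear → 5% → $4.37
Dress shirt $44.99: clothing & footwear → 5% → $2.25
Cough syrup $14.93: OTC medicine → 0% → $0.00
Total tax = $4.95 + $20.38 + $0.83 + $1.88 + $8.38 + $4.37 + $2.25 = $43.04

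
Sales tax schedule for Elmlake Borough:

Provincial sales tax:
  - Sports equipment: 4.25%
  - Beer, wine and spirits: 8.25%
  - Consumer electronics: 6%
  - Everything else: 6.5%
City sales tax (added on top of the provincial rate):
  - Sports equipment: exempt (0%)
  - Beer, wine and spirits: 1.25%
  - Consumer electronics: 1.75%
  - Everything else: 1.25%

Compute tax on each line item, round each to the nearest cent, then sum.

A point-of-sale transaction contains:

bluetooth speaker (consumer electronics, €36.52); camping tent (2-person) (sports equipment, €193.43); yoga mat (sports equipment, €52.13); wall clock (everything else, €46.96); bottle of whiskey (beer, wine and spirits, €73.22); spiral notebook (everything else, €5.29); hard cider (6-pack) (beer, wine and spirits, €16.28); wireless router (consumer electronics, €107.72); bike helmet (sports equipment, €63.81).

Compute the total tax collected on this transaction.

€36.89

Bluetooth speaker €36.52: consumer electronics → 6% + 1.75% city = 7.75% → €2.83
Camping tent (2-person) €193.43: sports equipment → 4.25% + 0% city = 4.25% → €8.22
Yoga mat €52.13: sports equipment → 4.25% + 0% city = 4.25% → €2.22
Wall clock €46.96: everything else → 6.5% + 1.25% city = 7.75% → €3.64
Bottle of whiskey €73.22: beer, wine and spirits → 8.25% + 1.25% city = 9.5% → €6.96
Spiral notebook €5.29: everything else → 6.5% + 1.25% city = 7.75% → €0.41
Hard cider (6-pack) €16.28: beer, wine and spirits → 8.25% + 1.25% city = 9.5% → €1.55
Wireless router €107.72: consumer electronics → 6% + 1.75% city = 7.75% → €8.35
Bike helmet €63.81: sports equipment → 4.25% + 0% city = 4.25% → €2.71
Total tax = €2.83 + €8.22 + €2.22 + €3.64 + €6.96 + €0.41 + €1.55 + €8.35 + €2.71 = €36.89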